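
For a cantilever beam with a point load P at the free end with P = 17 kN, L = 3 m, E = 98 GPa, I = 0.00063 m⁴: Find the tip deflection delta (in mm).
Model: a cantilever beam with a point load P at the free end, so delta = (P·L^3) / (3·E·I).
Convert to SI units:
  P = 17 kN = 17000 N
  E = 98 GPa = 9.8 × 10¹⁰ Pa
Substitute:
  delta = (17000 × 3^3) / (3 × (9.8 × 10¹⁰) × 0.00063)
  delta = 0.002478 m
Convert: delta = 0.002478 m = 2.478 mm
Final answer: delta = 2.478 mm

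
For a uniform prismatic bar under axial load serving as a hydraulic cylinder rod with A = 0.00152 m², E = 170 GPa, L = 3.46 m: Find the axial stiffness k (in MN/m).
Model: a uniform prismatic bar under axial load, so k = (A·E) / L.
Convert to SI units:
  E = 170 GPa = 1.7 × 10¹¹ Pa
Substitute:
  k = (0.00152 × (1.7 × 10¹¹)) / 3.46
  k = 7.468 × 10⁷ N/m
Convert: k = 7.468 × 10⁷ N/m = 74.68 MN/m
Final answer: k = 74.68 MN/m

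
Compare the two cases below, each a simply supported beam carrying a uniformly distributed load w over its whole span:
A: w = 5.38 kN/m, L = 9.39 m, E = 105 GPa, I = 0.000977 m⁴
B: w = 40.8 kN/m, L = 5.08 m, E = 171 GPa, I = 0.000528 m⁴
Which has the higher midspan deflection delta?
Model: a simply supported beam carrying a uniformly distributed load w over its whole span, so delta = (5·w·L^4) / (384·E·I) (SI units).
  A: delta = (5 × 5380 × 9.39^4) / (384 × (1.05 × 10¹¹) × 0.000977) = 0.005309 m = 5.309 mm
  B: delta = (5 × 40800 × 5.08^4) / (384 × (1.71 × 10¹¹) × 0.000528) = 0.003919 m = 3.919 mm
5.309 mm > 3.919 mm, so A is larger.
Final answer: A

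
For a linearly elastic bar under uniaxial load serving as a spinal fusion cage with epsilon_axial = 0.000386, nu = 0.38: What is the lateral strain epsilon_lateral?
Model: a linearly elastic bar under uniaxial load, so epsilon_lateral = -nu·epsilon_axial.
Substitute:
  epsilon_lateral = -(0.38 × 0.000386)
  epsilon_lateral = -0.0001467
Final answer: epsilon_lateral = -0.0001467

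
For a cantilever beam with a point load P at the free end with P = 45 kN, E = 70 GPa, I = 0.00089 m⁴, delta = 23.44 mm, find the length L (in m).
Model: a cantilever beam with a point load P at the free end, so delta = (P·L^3) / (3·E·I).
Solve for L: L = ((3·delta·E·I) / P)^(1/3).
Convert to SI units:
  P = 45 kN = 45000 N
  E = 70 GPa = 7 × 10¹⁰ Pa
  delta = 23.44 mm = 0.02344 m
Substitute:
  L = ((3 × 0.02344 × (7 × 10¹⁰) × 0.00089) / 45000)^(1/3)
  L = 4.6 m
Final answer: L = 4.6 m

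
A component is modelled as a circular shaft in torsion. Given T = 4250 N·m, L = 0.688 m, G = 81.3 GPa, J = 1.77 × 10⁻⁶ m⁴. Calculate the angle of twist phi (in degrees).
Model: a circular shaft in torsion, so phi = (T·L) / (G·J).
Convert to SI units:
  G = 81.3 GPa = 8.13 × 10¹⁰ Pa
Substitute:
  phi = (4250 × 0.688) / ((8.13 × 10¹⁰) × (1.77 × 10⁻⁶))
  phi = 0.02032 rad
Convert to degrees: phi = 0.02032 × 180/π = 1.164°
Final answer: phi = 1.164°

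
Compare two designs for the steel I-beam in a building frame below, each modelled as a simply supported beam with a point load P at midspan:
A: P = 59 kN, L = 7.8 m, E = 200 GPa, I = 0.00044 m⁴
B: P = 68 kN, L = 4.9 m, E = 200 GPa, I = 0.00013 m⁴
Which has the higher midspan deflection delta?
Model: a simply supported beam with a point load P at midspan, so delta = (P·L^3) / (48·E·I) (SI units).
  A: delta = (59000 × 7.8^3) / (48 × (2 × 10¹¹) × 0.00044) = 0.006628 m = 6.628 mm
  B: delta = (68000 × 4.9^3) / (48 × (2 × 10¹¹) × 0.00013) = 0.00641 m = 6.41 mm
6.628 mm > 6.41 mm, so A is larger.
Final answer: A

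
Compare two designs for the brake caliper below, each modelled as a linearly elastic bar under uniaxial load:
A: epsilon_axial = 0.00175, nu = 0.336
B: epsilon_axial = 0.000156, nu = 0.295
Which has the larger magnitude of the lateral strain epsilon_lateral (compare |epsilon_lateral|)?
Model: a linearly elastic bar under uniaxial load, so epsilon_lateral = -nu·epsilon_axial (SI units).
  A: epsilon_lateral = -(0.336 × 0.00175) = -0.000588
  B: epsilon_lateral = -(0.295 × 0.000156) = -4.602 × 10⁻⁵
|epsilon_lateral|: A = 0.000588, B = 4.602 × 10⁻⁵, so A is larger in magnitude.
Final answer: A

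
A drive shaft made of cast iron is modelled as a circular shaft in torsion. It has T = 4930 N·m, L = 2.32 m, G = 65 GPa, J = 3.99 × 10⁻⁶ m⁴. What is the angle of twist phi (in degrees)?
Model: a circular shaft in torsion, so phi = (T·L) / (G·J).
Convert to SI units:
  G = 65 GPa = 6.5 × 10¹⁰ Pa
Substitute:
  phi = (4930 × 2.32) / ((6.5 × 10¹⁰) × (3.99 × 10⁻⁶))
  phi = 0.0441 rad
Convert to degrees: phi = 0.0441 × 180/π = 2.527°
Final answer: phi = 2.527°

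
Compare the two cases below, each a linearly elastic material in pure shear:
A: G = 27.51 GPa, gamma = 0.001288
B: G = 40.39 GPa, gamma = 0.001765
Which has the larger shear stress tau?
Model: a linearly elastic material in pure shear, so tau = G·gamma (SI units).
  A: tau = (2.751 × 10¹⁰) × 0.001288 = 3.543 × 10⁷ Pa = 35.43 MPa
  B: tau = (4.039 × 10¹⁰) × 0.001765 = 7.129 × 10⁷ Pa = 71.29 MPa
71.29 MPa > 35.43 MPa, so B is larger.
Final answer: B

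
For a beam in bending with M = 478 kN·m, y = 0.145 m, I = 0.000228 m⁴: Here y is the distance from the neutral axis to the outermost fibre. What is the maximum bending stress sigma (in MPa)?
Model: a beam in bending, so sigma = (M·y) / I.
Convert to SI units:
  M = 478 kN·m = 478000 N·m
Substitute:
  sigma = (478000 × 0.145) / 0.000228
  sigma = 3.04 × 10⁸ Pa
Convert: sigma = 3.04 × 10⁸ Pa = 304 MPa
Final answer: sigma = 304 MPa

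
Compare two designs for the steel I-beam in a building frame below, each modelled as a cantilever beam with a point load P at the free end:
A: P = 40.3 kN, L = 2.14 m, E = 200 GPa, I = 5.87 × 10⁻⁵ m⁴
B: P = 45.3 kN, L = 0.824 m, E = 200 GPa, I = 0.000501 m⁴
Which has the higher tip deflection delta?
Model: a cantilever beam with a point load P at the free end, so delta = (P·L^3) / (3·E·I) (SI units).
  A: delta = (40300 × 2.14^3) / (3 × (2 × 10¹¹) × (5.87 × 10⁻⁵)) = 0.01121 m = 11.21 mm
  B: delta = (45300 × 0.824^3) / (3 × (2 × 10¹¹) × 0.000501) = 8.431 × 10⁻⁵ m = 0.08431 mm
11.21 mm > 0.08431 mm, so A is larger.
Final answer: A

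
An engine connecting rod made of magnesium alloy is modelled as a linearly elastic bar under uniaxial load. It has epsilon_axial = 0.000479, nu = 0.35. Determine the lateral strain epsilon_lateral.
Model: a linearly elastic bar under uniaxial load, so epsilon_lateral = -nu·epsilon_axial.
Substitute:
  epsilon_lateral = -(0.35 × 0.000479)
  epsilon_lateral = -0.0001676
Final answer: epsilon_lateral = -0.0001676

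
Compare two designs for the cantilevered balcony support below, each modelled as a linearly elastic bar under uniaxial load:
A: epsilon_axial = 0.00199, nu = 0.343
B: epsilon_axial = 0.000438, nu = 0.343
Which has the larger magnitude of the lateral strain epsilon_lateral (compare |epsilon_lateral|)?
Model: a linearly elastic bar under uniaxial load, so epsilon_lateral = -nu·epsilon_axial (SI units).
  A: epsilon_lateral = -(0.343 × 0.00199) = -0.0006826
  B: epsilon_lateral = -(0.343 × 0.000438) = -0.0001502
|epsilon_lateral|: A = 0.0006826, B = 0.0001502, so A is larger in magnitude.
Final answer: A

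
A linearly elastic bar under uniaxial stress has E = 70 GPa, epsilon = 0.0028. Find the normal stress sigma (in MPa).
Model: a linearly elastic bar under uniaxial stress, so sigma = E·epsilon.
Convert to SI units:
  E = 70 GPa = 7 × 10¹⁰ Pa
Substitute:
  sigma = (7 × 10¹⁰) × 0.0028
  sigma = 1.96 × 10⁸ Pa
Convert: sigma = 1.96 × 10⁸ Pa = 196 MPa
Final answer: sigma = 196 MPa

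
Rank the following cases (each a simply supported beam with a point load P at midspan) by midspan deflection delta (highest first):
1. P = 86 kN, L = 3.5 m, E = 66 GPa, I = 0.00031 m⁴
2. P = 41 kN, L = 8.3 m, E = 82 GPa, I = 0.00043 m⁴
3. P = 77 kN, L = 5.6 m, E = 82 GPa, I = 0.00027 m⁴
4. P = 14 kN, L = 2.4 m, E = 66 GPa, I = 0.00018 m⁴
Model: a simply supported beam with a point load P at midspan, so delta = (P·L^3) / (48·E·I) (SI units).
  Case 1: delta = (86000 × 3.5^3) / (48 × (6.6 × 10¹⁰) × 0.00031) = 0.003755 m = 3.755 mm
  Case 2: delta = (41000 × 8.3^3) / (48 × (8.2 × 10¹⁰) × 0.00043) = 0.01385 m = 13.85 mm
  Case 3: delta = (77000 × 5.6^3) / (48 × (8.2 × 10¹⁰) × 0.00027) = 0.01272 m = 12.72 mm
  Case 4: delta = (14000 × 2.4^3) / (48 × (6.6 × 10¹⁰) × 0.00018) = 0.0003394 m = 0.3394 mm
Ordering: 13.85 mm (case 2) > 12.72 mm (case 3) > 3.755 mm (case 1) > 0.3394 mm (case 4)
Final answer: 2, 3, 1, 4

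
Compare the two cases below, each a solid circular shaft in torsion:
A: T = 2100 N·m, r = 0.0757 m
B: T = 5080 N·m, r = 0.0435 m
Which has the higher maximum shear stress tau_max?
Model: a solid circular shaft in torsion, so tau_max = (2·T) / (π·r^3) (SI units).
  A: tau_max = (2 × 2100) / (π × 0.0757^3) = 3.082 × 10⁶ Pa = 3.082 MPa
  B: tau_max = (2 × 5080) / (π × 0.0435^3) = 3.929 × 10⁷ Pa = 39.29 MPa
39.29 MPa > 3.082 MPa, so B is larger.
Final answer: B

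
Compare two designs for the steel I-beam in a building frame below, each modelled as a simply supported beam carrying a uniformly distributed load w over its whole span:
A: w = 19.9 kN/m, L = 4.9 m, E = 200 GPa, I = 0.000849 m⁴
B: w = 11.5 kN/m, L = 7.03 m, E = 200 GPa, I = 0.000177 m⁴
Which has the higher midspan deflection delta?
Model: a simply supported beam carrying a uniformly distributed load w over its whole span, so delta = (5·w·L^4) / (384·E·I) (SI units).
  A: delta = (5 × 19900 × 4.9^4) / (384 × (2 × 10¹¹) × 0.000849) = 0.0008797 m = 0.8797 mm
  B: delta = (5 × 11500 × 7.03^4) / (384 × (2 × 10¹¹) × 0.000177) = 0.01033 m = 10.33 mm
10.33 mm > 0.8797 mm, so B is larger.
Final answer: B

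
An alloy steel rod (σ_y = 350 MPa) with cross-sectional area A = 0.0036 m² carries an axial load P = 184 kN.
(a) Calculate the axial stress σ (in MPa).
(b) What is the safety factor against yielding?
(a) Axial stress σ = P/A. Convert P = 184 kN = 184000 N.
  σ = 184000 / 0.0036 = 5.111 × 10⁷ Pa = 51.11 MPa
(b) Safety factor SF = σ_y/σ = 350 / 51.11 = 6.848
Final answer: (a) σ = 51.11 MPa, (b) SF = 6.848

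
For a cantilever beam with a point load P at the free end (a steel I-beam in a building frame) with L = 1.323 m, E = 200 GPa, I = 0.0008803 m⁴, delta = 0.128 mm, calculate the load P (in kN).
Model: a cantilever beam with a point load P at the free end, so delta = (P·L^3) / (3·E·I).
Solve for P: P = (3·delta·E·I) / L^3.
Convert to SI units:
  E = 200 GPa = 2 × 10¹¹ Pa
  delta = 0.128 mm = 0.000128 m
Substitute:
  P = (3 × 0.000128 × (2 × 10¹¹) × 0.0008803) / 1.323^3
  P = 29200 N
Convert: P = 29200 N = 29.2 kN
Final answer: P = 29.2 kN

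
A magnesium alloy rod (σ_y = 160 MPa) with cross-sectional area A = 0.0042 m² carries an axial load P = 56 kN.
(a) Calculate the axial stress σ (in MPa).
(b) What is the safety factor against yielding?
(a) Axial stress σ = P/A. Convert P = 56 kN = 56000 N.
  σ = 56000 / 0.0042 = 1.333 × 10⁷ Pa = 13.33 MPa
(b) Safety factor SF = σ_y/σ = 160 / 13.33 = 12
Final answer: (a) σ = 13.33 MPa, (b) SF = 12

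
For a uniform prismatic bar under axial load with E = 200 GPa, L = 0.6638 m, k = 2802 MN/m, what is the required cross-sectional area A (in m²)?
Model: a uniform prismatic bar under axial load, so k = (A·E) / L.
Solve for A: A = (k·L) / E.
Convert to SI units:
  E = 200 GPa = 2 × 10¹¹ Pa
  k = 2802 MN/m = 2.802 × 10⁹ N/m
Substitute:
  A = ((2.802 × 10⁹) × 0.6638) / (2 × 10¹¹)
  A = 0.0093 m²
Final answer: A = 0.0093 m²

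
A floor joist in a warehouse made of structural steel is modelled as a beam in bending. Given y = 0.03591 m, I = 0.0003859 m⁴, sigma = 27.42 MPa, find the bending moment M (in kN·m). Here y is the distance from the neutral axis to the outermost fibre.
Model: a beam in bending, so sigma = (M·y) / I.
Solve for M: M = (sigma·I) / y.
Convert to SI units:
  sigma = 27.42 MPa = 2.742 × 10⁷ Pa
Substitute:
  M = ((2.742 × 10⁷) × 0.0003859) / 0.03591
  M = 294700 N·m
Convert: M = 294700 N·m = 294.7 kN·m
Final answer: M = 294.7 kN·m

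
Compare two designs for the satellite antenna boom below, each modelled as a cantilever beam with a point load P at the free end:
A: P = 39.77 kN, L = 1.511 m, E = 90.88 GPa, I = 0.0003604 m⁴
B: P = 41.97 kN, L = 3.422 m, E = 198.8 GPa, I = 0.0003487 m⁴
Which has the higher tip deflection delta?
Model: a cantilever beam with a point load P at the free end, so delta = (P·L^3) / (3·E·I) (SI units).
  A: delta = (39770 × 1.511^3) / (3 × (9.088 × 10¹⁰) × 0.0003604) = 0.001396 m = 1.396 mm
  B: delta = (41970 × 3.422^3) / (3 × (1.988 × 10¹¹) × 0.0003487) = 0.008087 m = 8.087 mm
8.087 mm > 1.396 mm, so B is larger.
Final answer: B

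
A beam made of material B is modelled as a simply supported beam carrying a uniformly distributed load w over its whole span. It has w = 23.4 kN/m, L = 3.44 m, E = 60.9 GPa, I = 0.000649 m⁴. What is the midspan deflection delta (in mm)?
Model: a simply supported beam carrying a uniformly distributed load w over its whole span, so delta = (5·w·L^4) / (384·E·I).
Convert to SI units:
  w = 23.4 kN/m = 23400 N/m
  E = 60.9 GPa = 6.09 × 10¹⁰ Pa
Substitute:
  delta = (5 × 23400 × 3.44^4) / (384 × (6.09 × 10¹⁰) × 0.000649)
  delta = 0.00108 m
Convert: delta = 0.00108 m = 1.08 mm
Final answer: delta = 1.08 mm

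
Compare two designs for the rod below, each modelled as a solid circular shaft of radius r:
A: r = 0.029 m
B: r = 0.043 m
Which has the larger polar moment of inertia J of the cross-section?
Model: a solid circular shaft of radius r, so J = (π·r^4) / 2 (SI units).
  A: J = (π × 0.029^4) / 2 = 1.111 × 10⁻⁶ m⁴
  B: J = (π × 0.043^4) / 2 = 5.37 × 10⁻⁶ m⁴
5.37 × 10⁻⁶ m⁴ > 1.111 × 10⁻⁶ m⁴, so B is larger.
Final answer: B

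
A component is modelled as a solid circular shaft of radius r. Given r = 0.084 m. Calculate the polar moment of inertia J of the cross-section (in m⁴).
Model: a solid circular shaft of radius r, so J = (π·r^4) / 2.
Substitute:
  J = (π × 0.084^4) / 2
  J = 7.821 × 10⁻⁵ m⁴
Final answer: J = 7.821 × 10⁻⁵ m⁴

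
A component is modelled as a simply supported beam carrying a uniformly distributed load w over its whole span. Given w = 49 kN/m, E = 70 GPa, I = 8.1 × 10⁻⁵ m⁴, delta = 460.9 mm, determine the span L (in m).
Model: a simply supported beam carrying a uniformly distributed load w over its whole span, so delta = (5·w·L^4) / (384·E·I).
Solve for L: L = ((384·delta·E·I) / (5·w))^(1/4).
Convert to SI units:
  w = 49 kN/m = 49000 N/m
  E = 70 GPa = 7 × 10¹⁰ Pa
  delta = 460.9 mm = 0.4609 m
Substitute:
  L = ((384 × 0.4609 × (7 × 10¹⁰) × (8.1 × 10⁻⁵)) / (5 × 49000))^(1/4)
  L = 8 m
Final answer: L = 8 m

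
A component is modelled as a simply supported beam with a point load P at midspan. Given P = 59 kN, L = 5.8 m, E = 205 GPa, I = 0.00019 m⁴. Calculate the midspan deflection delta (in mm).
Model: a simply supported beam with a point load P at midspan, so delta = (P·L^3) / (48·E·I).
Convert to SI units:
  P = 59 kN = 59000 N
  E = 205 GPa = 2.05 × 10¹¹ Pa
Substitute:
  delta = (59000 × 5.8^3) / (48 × (2.05 × 10¹¹) × 0.00019)
  delta = 0.006157 m
Convert: delta = 0.006157 m = 6.157 mm
Final answer: delta = 6.157 mm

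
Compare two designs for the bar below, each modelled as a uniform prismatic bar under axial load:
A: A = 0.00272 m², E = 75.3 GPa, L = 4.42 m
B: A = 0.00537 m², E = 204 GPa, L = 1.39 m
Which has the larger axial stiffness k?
Model: a uniform prismatic bar under axial load, so k = (A·E) / L (SI units).
  A: k = (0.00272 × (7.53 × 10¹⁰)) / 4.42 = 4.634 × 10⁷ N/m = 46.34 MN/m
  B: k = (0.00537 × (2.04 × 10¹¹)) / 1.39 = 7.881 × 10⁸ N/m = 788.1 MN/m
788.1 MN/m > 46.34 MN/m, so B is larger.
Final answer: B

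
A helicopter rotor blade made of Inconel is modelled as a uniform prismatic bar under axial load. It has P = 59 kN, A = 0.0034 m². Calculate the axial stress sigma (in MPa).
Model: a uniform prismatic bar under axial load, so sigma = P / A.
Convert to SI units:
  P = 59 kN = 59000 N
Substitute:
  sigma = 59000 / 0.0034
  sigma = 1.735 × 10⁷ Pa
Convert: sigma = 1.735 × 10⁷ Pa = 17.35 MPa
Final answer: sigma = 17.35 MPa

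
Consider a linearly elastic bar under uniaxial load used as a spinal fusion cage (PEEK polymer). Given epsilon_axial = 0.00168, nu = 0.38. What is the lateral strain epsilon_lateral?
Model: a linearly elastic bar under uniaxial load, so epsilon_lateral = -nu·epsilon_axial.
Substitute:
  epsilon_lateral = -(0.38 × 0.00168)
  epsilon_lateral = -0.0006384
Final answer: epsilon_lateral = -0.0006384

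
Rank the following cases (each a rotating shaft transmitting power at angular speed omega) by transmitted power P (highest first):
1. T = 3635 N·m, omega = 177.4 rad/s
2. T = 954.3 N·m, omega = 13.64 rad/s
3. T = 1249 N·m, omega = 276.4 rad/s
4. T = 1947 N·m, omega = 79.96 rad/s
Model: a rotating shaft transmitting power at angular speed omega, so P = T·omega (SI units).
  Case 1: P = 3635 × 177.4 = 644800 W = 644.8 kW
  Case 2: P = 954.3 × 13.64 = 13020 W = 13.02 kW
  Case 3: P = 1249 × 276.4 = 345200 W = 345.2 kW
  Case 4: P = 1947 × 79.96 = 155700 W = 155.7 kW
Ordering: 644.8 kW (case 1) > 345.2 kW (case 3) > 155.7 kW (case 4) > 13.02 kW (case 2)
Final answer: 1, 3, 4, 2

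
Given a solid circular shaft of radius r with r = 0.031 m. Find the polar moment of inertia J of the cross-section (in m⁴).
Model: a solid circular shaft of radius r, so J = (π·r^4) / 2.
Substitute:
  J = (π × 0.031^4) / 2
  J = 1.451 × 10⁻⁶ m⁴
Final answer: J = 1.451 × 10⁻⁶ m⁴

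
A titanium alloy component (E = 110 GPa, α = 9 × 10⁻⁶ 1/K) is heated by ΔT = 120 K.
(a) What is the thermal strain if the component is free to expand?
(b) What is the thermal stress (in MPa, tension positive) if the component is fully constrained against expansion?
(a) Free thermal strain ε_th = α·ΔT = (9 × 10⁻⁶) × 120 = 0.00108
(b) Fully constrained, the expansion is suppressed, so σ = -E·α·ΔT. Convert E = 110 GPa = 1.1 × 10¹¹ Pa.
  σ = -(1.1 × 10¹¹) × (9 × 10⁻⁶) × 120 = -1.188 × 10⁸ Pa = -118.8 MPa (compressive)
Final answer: (a) ε_th = 0.00108, (b) σ = -118.8 MPa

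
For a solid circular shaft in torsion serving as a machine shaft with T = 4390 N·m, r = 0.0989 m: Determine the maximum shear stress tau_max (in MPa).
Model: a solid circular shaft in torsion, so tau_max = (2·T) / (π·r^3).
Substitute:
  tau_max = (2 × 4390) / (π × 0.0989^3)
  tau_max = 2.889 × 10⁶ Pa
Convert: tau_max = 2.889 × 10⁶ Pa = 2.889 MPa
Final answer: tau_max = 2.889 MPa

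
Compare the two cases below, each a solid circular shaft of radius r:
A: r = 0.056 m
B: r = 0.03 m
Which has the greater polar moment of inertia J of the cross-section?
Model: a solid circular shaft of radius r, so J = (π·r^4) / 2 (SI units).
  A: J = (π × 0.056^4) / 2 = 1.545 × 10⁻⁵ m⁴
  B: J = (π × 0.03^4) / 2 = 1.272 × 10⁻⁶ m⁴
1.545 × 10⁻⁵ m⁴ > 1.272 × 10⁻⁶ m⁴, so A is larger.
Final answer: A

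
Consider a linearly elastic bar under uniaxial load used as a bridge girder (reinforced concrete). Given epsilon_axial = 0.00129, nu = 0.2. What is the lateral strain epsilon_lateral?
Model: a linearly elastic bar under uniaxial load, so epsilon_lateral = -nu·epsilon_axial.
Substitute:
  epsilon_lateral = -(0.2 × 0.00129)
  epsilon_lateral = -0.000258
Final answer: epsilon_lateral = -0.000258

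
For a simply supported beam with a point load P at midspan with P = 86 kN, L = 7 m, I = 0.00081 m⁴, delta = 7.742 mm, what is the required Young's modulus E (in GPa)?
Model: a simply supported beam with a point load P at midspan, so delta = (P·L^3) / (48·E·I).
Solve for E: E = (P·L^3) / (48·delta·I).
Convert to SI units:
  P = 86 kN = 86000 N
  delta = 7.742 mm = 0.007742 m
Substitute:
  E = (86000 × 7^3) / (48 × 0.007742 × 0.00081)
  E = 9.8 × 10¹⁰ Pa
Convert: E = 9.8 × 10¹⁰ Pa = 98 GPa
Final answer: E = 98 GPa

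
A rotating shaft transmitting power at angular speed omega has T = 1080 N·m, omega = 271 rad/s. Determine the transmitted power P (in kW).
Model: a rotating shaft transmitting power at angular speed omega, so P = T·omega.
Substitute:
  P = 1080 × 271
  P = 292700 W
Convert: P = 292700 W = 292.7 kW
Final answer: P = 292.7 kW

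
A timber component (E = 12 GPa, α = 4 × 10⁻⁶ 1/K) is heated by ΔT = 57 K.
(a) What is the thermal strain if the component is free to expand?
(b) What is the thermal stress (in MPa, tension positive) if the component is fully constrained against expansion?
(a) Free thermal strain ε_th = α·ΔT = (4 × 10⁻⁶) × 57 = 0.000228
(b) Fully constrained, the expansion is suppressed, so σ = -E·α·ΔT. Convert E = 12 GPa = 1.2 × 10¹⁰ Pa.
  σ = -(1.2 × 10¹⁰) × (4 × 10⁻⁶) × 57 = -2.736 × 10⁶ Pa = -2.736 MPa (compressive)
Final answer: (a) ε_th = 0.000228, (b) σ = -2.736 MPa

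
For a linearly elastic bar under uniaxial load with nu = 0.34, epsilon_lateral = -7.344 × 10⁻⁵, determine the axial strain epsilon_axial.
Model: a linearly elastic bar under uniaxial load, so epsilon_lateral = -nu·epsilon_axial.
Solve for epsilon_axial: epsilon_axial = -epsilon_lateral / nu.
Substitute:
  epsilon_axial = -(-7.344 × 10⁻⁵) / 0.34
  epsilon_axial = 0.000216
Final answer: epsilon_axial = 0.000216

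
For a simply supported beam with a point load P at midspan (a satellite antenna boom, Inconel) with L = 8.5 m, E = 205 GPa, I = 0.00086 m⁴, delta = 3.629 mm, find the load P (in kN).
Model: a simply supported beam with a point load P at midspan, so delta = (P·L^3) / (48·E·I).
Solve for P: P = (48·delta·E·I) / L^3.
Convert to SI units:
  E = 205 GPa = 2.05 × 10¹¹ Pa
  delta = 3.629 mm = 0.003629 m
Substitute:
  P = (48 × 0.003629 × (2.05 × 10¹¹) × 0.00086) / 8.5^3
  P = 50010 N
Convert: P = 50010 N = 50.01 kN
Final answer: P = 50.01 kN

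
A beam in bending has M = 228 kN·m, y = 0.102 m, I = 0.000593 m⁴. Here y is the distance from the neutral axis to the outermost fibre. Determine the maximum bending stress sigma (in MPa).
Model: a beam in bending, so sigma = (M·y) / I.
Convert to SI units:
  M = 228 kN·m = 228000 N·m
Substitute:
  sigma = (228000 × 0.102) / 0.000593
  sigma = 3.922 × 10⁷ Pa
Convert: sigma = 3.922 × 10⁷ Pa = 39.22 MPa
Final answer: sigma = 39.22 MPa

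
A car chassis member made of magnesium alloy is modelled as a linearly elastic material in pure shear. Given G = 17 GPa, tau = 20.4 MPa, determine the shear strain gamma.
Model: a linearly elastic material in pure shear, so tau = G·gamma.
Solve for gamma: gamma = tau / G.
Convert to SI units:
  G = 17 GPa = 1.7 × 10¹⁰ Pa
  tau = 20.4 MPa = 2.04 × 10⁷ Pa
Substitute:
  gamma = (2.04 × 10⁷) / (1.7 × 10¹⁰)
  gamma = 0.0012
Final answer: gamma = 0.0012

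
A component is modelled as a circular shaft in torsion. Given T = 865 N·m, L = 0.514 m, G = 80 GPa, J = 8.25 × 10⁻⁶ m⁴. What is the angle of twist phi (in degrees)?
Model: a circular shaft in torsion, so phi = (T·L) / (G·J).
Convert to SI units:
  G = 80 GPa = 8 × 10¹⁰ Pa
Substitute:
  phi = (865 × 0.514) / ((8 × 10¹⁰) × (8.25 × 10⁻⁶))
  phi = 0.0006737 rad
Convert to degrees: phi = 0.0006737 × 180/π = 0.0386°
Final answer: phi = 0.0386°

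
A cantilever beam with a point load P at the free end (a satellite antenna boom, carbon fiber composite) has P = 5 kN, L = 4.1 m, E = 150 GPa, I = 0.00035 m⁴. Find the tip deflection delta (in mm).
Model: a cantilever beam with a point load P at the free end, so delta = (P·L^3) / (3·E·I).
Convert to SI units:
  P = 5 kN = 5000 N
  E = 150 GPa = 1.5 × 10¹¹ Pa
Substitute:
  delta = (5000 × 4.1^3) / (3 × (1.5 × 10¹¹) × 0.00035)
  delta = 0.002188 m
Convert: delta = 0.002188 m = 2.188 mm
Final answer: delta = 2.188 mm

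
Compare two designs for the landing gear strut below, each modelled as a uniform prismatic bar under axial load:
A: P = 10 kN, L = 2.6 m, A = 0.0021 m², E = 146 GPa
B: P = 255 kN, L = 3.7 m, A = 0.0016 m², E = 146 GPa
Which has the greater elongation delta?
Model: a uniform prismatic bar under axial load, so delta = (P·L) / (A·E) (SI units).
  A: delta = (10000 × 2.6) / (0.0021 × (1.46 × 10¹¹)) = 8.48 × 10⁻⁵ m = 0.0848 mm
  B: delta = (255000 × 3.7) / (0.0016 × (1.46 × 10¹¹)) = 0.004039 m = 4.039 mm
4.039 mm > 0.0848 mm, so B is larger.
Final answer: B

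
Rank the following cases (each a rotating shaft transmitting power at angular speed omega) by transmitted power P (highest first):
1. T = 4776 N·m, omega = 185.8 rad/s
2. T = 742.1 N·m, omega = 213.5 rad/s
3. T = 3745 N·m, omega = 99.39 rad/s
Model: a rotating shaft transmitting power at angular speed omega, so P = T·omega (SI units).
  Case 1: P = 4776 × 185.8 = 887400 W = 887.4 kW
  Case 2: P = 742.1 × 213.5 = 158400 W = 158.4 kW
  Case 3: P = 3745 × 99.39 = 372200 W = 372.2 kW
Ordering: 887.4 kW (case 1) > 372.2 kW (case 3) > 158.4 kW (case 2)
Final answer: 1, 3, 2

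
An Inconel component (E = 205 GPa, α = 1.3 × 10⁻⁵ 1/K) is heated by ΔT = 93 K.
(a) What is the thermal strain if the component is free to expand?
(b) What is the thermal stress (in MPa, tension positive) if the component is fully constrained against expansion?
(a) Free thermal strain ε_th = α·ΔT = (1.3 × 10⁻⁵) × 93 = 0.001209
(b) Fully constrained, the expansion is suppressed, so σ = -E·α·ΔT. Convert E = 205 GPa = 2.05 × 10¹¹ Pa.
  σ = -(2.05 × 10¹¹) × (1.3 × 10⁻⁵) × 93 = -2.478 × 10⁸ Pa = -247.8 MPa (compressive)
Final answer: (a) ε_th = 0.001209, (b) σ = -247.8 MPa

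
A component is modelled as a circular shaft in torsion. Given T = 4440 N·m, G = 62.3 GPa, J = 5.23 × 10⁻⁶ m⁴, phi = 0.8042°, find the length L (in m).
Model: a circular shaft in torsion, so phi = (T·L) / (G·J).
Solve for L: L = (phi·G·J) / T.
Convert to SI units:
  G = 62.3 GPa = 6.23 × 10¹⁰ Pa
  phi = 0.8042° = 0.01404 rad
Substitute:
  L = (0.01404 × (6.23 × 10¹⁰) × (5.23 × 10⁻⁶)) / 4440
  L = 1.03 m
Final answer: L = 1.03 m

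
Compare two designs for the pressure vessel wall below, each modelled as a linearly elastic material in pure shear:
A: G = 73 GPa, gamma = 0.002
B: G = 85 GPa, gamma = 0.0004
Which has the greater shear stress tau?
Model: a linearly elastic material in pure shear, so tau = G·gamma (SI units).
  A: tau = (7.3 × 10¹⁰) × 0.002 = 1.46 × 10⁸ Pa = 146 MPa
  B: tau = (8.5 × 10¹⁰) × 0.0004 = 3.4 × 10⁷ Pa = 34 MPa
146 MPa > 34 MPa, so A is larger.
Final answer: A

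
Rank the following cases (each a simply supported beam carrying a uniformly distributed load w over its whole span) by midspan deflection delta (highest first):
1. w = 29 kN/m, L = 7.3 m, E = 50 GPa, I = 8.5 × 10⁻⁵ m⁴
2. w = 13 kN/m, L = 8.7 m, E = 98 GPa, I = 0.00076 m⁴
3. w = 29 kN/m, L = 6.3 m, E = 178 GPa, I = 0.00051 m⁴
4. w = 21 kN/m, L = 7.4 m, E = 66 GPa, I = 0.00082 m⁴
Model: a simply supported beam carrying a uniformly distributed load w over its whole span, so delta = (5·w·L^4) / (384·E·I) (SI units).
  Case 1: delta = (5 × 29000 × 7.3^4) / (384 × (5 × 10¹⁰) × (8.5 × 10⁻⁵)) = 0.2523 m = 252.3 mm
  Case 2: delta = (5 × 13000 × 8.7^4) / (384 × (9.8 × 10¹⁰) × 0.00076) = 0.01302 m = 13.02 mm
  Case 3: delta = (5 × 29000 × 6.3^4) / (384 × (1.78 × 10¹¹) × 0.00051) = 0.006553 m = 6.553 mm
  Case 4: delta = (5 × 21000 × 7.4^4) / (384 × (6.6 × 10¹⁰) × 0.00082) = 0.01515 m = 15.15 mm
Ordering: 252.3 mm (case 1) > 15.15 mm (case 4) > 13.02 mm (case 2) > 6.553 mm (case 3)
Final answer: 1, 4, 2, 3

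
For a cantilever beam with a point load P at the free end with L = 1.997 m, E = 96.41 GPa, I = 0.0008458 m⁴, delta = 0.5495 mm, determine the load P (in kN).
Model: a cantilever beam with a point load P at the free end, so delta = (P·L^3) / (3·E·I).
Solve for P: P = (3·delta·E·I) / L^3.
Convert to SI units:
  E = 96.41 GPa = 9.641 × 10¹⁰ Pa
  delta = 0.5495 mm = 0.0005495 m
Substitute:
  P = (3 × 0.0005495 × (9.641 × 10¹⁰) × 0.0008458) / 1.997^3
  P = 16880 N
Convert: P = 16880 N = 16.88 kN
Final answer: P = 16.88 kN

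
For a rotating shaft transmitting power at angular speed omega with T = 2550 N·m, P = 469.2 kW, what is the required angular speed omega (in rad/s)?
Model: a rotating shaft transmitting power at angular speed omega, so P = T·omega.
Solve for omega: omega = P / T.
Convert to SI units:
  P = 469.2 kW = 469200 W
Substitute:
  omega = 469200 / 2550
  omega = 184 rad/s
Final answer: omega = 184 rad/s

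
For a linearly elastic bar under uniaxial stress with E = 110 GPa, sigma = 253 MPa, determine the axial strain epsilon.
Model: a linearly elastic bar under uniaxial stress, so sigma = E·epsilon.
Solve for epsilon: epsilon = sigma / E.
Convert to SI units:
  E = 110 GPa = 1.1 × 10¹¹ Pa
  sigma = 253 MPa = 2.53 × 10⁸ Pa
Substitute:
  epsilon = (2.53 × 10⁸) / (1.1 × 10¹¹)
  epsilon = 0.0023
Final answer: epsilon = 0.0023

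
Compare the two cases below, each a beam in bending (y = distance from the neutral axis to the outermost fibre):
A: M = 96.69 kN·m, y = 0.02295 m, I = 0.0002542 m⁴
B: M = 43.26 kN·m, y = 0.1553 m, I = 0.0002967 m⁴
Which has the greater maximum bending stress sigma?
Model: a beam in bending (y = distance from the neutral axis to the outermost fibre), so sigma = (M·y) / I (SI units).
  A: sigma = (96690 × 0.02295) / 0.0002542 = 8.729 × 10⁶ Pa = 8.729 MPa
  B: sigma = (43260 × 0.1553) / 0.0002967 = 2.264 × 10⁷ Pa = 22.64 MPa
22.64 MPa > 8.729 MPa, so B is larger.
Final answer: B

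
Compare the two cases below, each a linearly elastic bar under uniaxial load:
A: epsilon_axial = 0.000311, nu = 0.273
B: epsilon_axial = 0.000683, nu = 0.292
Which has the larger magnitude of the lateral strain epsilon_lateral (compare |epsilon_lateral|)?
Model: a linearly elastic bar under uniaxial load, so epsilon_lateral = -nu·epsilon_axial (SI units).
  A: epsilon_lateral = -(0.273 × 0.000311) = -8.49 × 10⁻⁵
  B: epsilon_lateral = -(0.292 × 0.000683) = -0.0001994
|epsilon_lateral|: A = 8.49 × 10⁻⁵, B = 0.0001994, so B is larger in magnitude.
Final answer: B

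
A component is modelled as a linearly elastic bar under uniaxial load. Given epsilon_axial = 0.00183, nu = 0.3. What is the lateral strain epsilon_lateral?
Model: a linearly elastic bar under uniaxial load, so epsilon_lateral = -nu·epsilon_axial.
Substitute:
  epsilon_lateral = -(0.3 × 0.00183)
  epsilon_lateral = -0.000549
Final answer: epsilon_lateral = -0.000549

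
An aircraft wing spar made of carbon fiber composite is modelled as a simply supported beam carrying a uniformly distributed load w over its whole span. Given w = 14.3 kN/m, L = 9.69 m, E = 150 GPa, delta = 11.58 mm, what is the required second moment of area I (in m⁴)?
Model: a simply supported beam carrying a uniformly distributed load w over its whole span, so delta = (5·w·L^4) / (384·E·I).
Solve for I: I = (5·w·L^4) / (384·delta·E).
Convert to SI units:
  w = 14.3 kN/m = 14300 N/m
  E = 150 GPa = 1.5 × 10¹¹ Pa
  delta = 11.58 mm = 0.01158 m
Substitute:
  I = (5 × 14300 × 9.69^4) / (384 × 0.01158 × (1.5 × 10¹¹))
  I = 0.0009451 m⁴
Final answer: I = 0.0009451 m⁴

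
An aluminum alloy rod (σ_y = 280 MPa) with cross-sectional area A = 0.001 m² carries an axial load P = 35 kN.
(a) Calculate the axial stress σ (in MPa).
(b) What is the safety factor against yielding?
(a) Axial stress σ = P/A. Convert P = 35 kN = 35000 N.
  σ = 35000 / 0.001 = 3.5 × 10⁷ Pa = 35 MPa
(b) Safety factor SF = σ_y/σ = 280 / 35 = 8
Final answer: (a) σ = 35 MPa, (b) SF = 8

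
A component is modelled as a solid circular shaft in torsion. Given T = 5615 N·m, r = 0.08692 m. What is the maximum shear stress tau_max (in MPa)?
Model: a solid circular shaft in torsion, so tau_max = (2·T) / (π·r^3).
Substitute:
  tau_max = (2 × 5615) / (π × 0.08692^3)
  tau_max = 5.443 × 10⁶ Pa
Convert: tau_max = 5.443 × 10⁶ Pa = 5.443 MPa
Final answer: tau_max = 5.443 MPa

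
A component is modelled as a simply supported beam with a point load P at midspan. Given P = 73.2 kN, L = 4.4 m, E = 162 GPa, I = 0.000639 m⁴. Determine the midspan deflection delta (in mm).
Model: a simply supported beam with a point load P at midspan, so delta = (P·L^3) / (48·E·I).
Convert to SI units:
  P = 73.2 kN = 73200 N
  E = 162 GPa = 1.62 × 10¹¹ Pa
Substitute:
  delta = (73200 × 4.4^3) / (48 × (1.62 × 10¹¹) × 0.000639)
  delta = 0.001255 m
Convert: delta = 0.001255 m = 1.255 mm
Final answer: delta = 1.255 mm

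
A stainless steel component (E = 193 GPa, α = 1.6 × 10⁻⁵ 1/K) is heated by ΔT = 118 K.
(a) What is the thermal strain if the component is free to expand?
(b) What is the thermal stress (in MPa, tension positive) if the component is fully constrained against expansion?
(a) Free thermal strain ε_th = α·ΔT = (1.6 × 10⁻⁵) × 118 = 0.001888
(b) Fully constrained, the expansion is suppressed, so σ = -E·α·ΔT. Convert E = 193 GPa = 1.93 × 10¹¹ Pa.
  σ = -(1.93 × 10¹¹) × (1.6 × 10⁻⁵) × 118 = -3.644 × 10⁸ Pa = -364.4 MPa (compressive)
Final answer: (a) ε_th = 0.001888, (b) σ = -364.4 MPa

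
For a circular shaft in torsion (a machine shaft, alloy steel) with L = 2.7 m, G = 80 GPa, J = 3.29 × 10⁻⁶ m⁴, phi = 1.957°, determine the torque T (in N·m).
Model: a circular shaft in torsion, so phi = (T·L) / (G·J).
Solve for T: T = (phi·G·J) / L.
Convert to SI units:
  G = 80 GPa = 8 × 10¹⁰ Pa
  phi = 1.957° = 0.03416 rad
Substitute:
  T = (0.03416 × (8 × 10¹⁰) × (3.29 × 10⁻⁶)) / 2.7
  T = 3330 N·m
Final answer: T = 3330 N·m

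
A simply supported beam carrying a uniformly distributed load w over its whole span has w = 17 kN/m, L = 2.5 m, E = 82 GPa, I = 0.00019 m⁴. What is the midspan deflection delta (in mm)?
Model: a simply supported beam carrying a uniformly distributed load w over its whole span, so delta = (5·w·L^4) / (384·E·I).
Convert to SI units:
  w = 17 kN/m = 17000 N/m
  E = 82 GPa = 8.2 × 10¹⁰ Pa
Substitute:
  delta = (5 × 17000 × 2.5^4) / (384 × (8.2 × 10¹⁰) × 0.00019)
  delta = 0.000555 m
Convert: delta = 0.000555 m = 0.555 mm
Final answer: delta = 0.555 mm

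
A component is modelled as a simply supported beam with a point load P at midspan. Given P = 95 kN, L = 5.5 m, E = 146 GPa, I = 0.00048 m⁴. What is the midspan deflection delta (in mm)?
Model: a simply supported beam with a point load P at midspan, so delta = (P·L^3) / (48·E·I).
Convert to SI units:
  P = 95 kN = 95000 N
  E = 146 GPa = 1.46 × 10¹¹ Pa
Substitute:
  delta = (95000 × 5.5^3) / (48 × (1.46 × 10¹¹) × 0.00048)
  delta = 0.004699 m
Convert: delta = 0.004699 m = 4.699 mm
Final answer: delta = 4.699 mm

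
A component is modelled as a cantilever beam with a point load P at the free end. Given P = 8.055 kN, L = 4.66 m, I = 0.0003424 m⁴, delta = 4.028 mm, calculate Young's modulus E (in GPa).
Model: a cantilever beam with a point load P at the free end, so delta = (P·L^3) / (3·E·I).
Solve for E: E = (P·L^3) / (3·delta·I).
Convert to SI units:
  P = 8.055 kN = 8055 N
  delta = 4.028 mm = 0.004028 m
Substitute:
  E = (8055 × 4.66^3) / (3 × 0.004028 × 0.0003424)
  E = 1.97 × 10¹¹ Pa
Convert: E = 1.97 × 10¹¹ Pa = 197 GPa
Final answer: E = 197 GPa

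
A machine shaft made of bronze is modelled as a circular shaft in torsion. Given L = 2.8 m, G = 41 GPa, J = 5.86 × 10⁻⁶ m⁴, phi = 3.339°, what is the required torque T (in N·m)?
Model: a circular shaft in torsion, so phi = (T·L) / (G·J).
Solve for T: T = (phi·G·J) / L.
Convert to SI units:
  G = 41 GPa = 4.1 × 10¹⁰ Pa
  phi = 3.339° = 0.05828 rad
Substitute:
  T = (0.05828 × (4.1 × 10¹⁰) × (5.86 × 10⁻⁶)) / 2.8
  T = 5001 N·m
Final answer: T = 5001 N·m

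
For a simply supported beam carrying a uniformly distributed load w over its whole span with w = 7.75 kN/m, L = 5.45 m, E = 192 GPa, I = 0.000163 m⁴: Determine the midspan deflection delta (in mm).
Model: a simply supported beam carrying a uniformly distributed load w over its whole span, so delta = (5·w·L^4) / (384·E·I).
Convert to SI units:
  w = 7.75 kN/m = 7750 N/m
  E = 192 GPa = 1.92 × 10¹¹ Pa
Substitute:
  delta = (5 × 7750 × 5.45^4) / (384 × (1.92 × 10¹¹) × 0.000163)
  delta = 0.002845 m
Convert: delta = 0.002845 m = 2.845 mm
Final answer: delta = 2.845 mm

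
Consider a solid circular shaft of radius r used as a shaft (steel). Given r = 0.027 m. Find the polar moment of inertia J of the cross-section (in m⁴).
Model: a solid circular shaft of radius r, so J = (π·r^4) / 2.
Substitute:
  J = (π × 0.027^4) / 2
  J = 8.348 × 10⁻⁷ m⁴
Final answer: J = 8.348 × 10⁻⁷ m⁴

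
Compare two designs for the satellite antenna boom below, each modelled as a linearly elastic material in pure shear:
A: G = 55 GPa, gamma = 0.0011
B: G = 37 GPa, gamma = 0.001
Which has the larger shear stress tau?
Model: a linearly elastic material in pure shear, so tau = G·gamma (SI units).
  A: tau = (5.5 × 10¹⁰) × 0.0011 = 6.05 × 10⁷ Pa = 60.5 MPa
  B: tau = (3.7 × 10¹⁰) × 0.001 = 3.7 × 10⁷ Pa = 37 MPa
60.5 MPa > 37 MPa, so A is larger.
Final answer: A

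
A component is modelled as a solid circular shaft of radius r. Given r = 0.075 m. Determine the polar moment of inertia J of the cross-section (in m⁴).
Model: a solid circular shaft of radius r, so J = (π·r^4) / 2.
Substitute:
  J = (π × 0.075^4) / 2
  J = 4.97 × 10⁻⁵ m⁴
Final answer: J = 4.97 × 10⁻⁵ m⁴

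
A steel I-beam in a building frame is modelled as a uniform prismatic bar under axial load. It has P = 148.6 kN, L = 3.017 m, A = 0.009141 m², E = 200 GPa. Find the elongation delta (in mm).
Model: a uniform prismatic bar under axial load, so delta = (P·L) / (A·E).
Convert to SI units:
  P = 148.6 kN = 148600 N
  E = 200 GPa = 2 × 10¹¹ Pa
Substitute:
  delta = (148600 × 3.017) / (0.009141 × (2 × 10¹¹))
  delta = 0.0002452 m
Convert: delta = 0.0002452 m = 0.2452 mm
Final answer: delta = 0.2452 mm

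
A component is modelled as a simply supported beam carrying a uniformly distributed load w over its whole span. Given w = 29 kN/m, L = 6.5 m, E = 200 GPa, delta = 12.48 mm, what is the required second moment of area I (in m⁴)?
Model: a simply supported beam carrying a uniformly distributed load w over its whole span, so delta = (5·w·L^4) / (384·E·I).
Solve for I: I = (5·w·L^4) / (384·delta·E).
Convert to SI units:
  w = 29 kN/m = 29000 N/m
  E = 200 GPa = 2 × 10¹¹ Pa
  delta = 12.48 mm = 0.01248 m
Substitute:
  I = (5 × 29000 × 6.5^4) / (384 × 0.01248 × (2 × 10¹¹))
  I = 0.0002701 m⁴
Final answer: I = 0.0002701 m⁴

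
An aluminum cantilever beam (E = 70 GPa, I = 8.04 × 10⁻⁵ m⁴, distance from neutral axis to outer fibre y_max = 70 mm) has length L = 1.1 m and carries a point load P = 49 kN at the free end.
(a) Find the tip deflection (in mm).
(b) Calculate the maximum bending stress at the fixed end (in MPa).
(a) Tip deflection of a cantilever with an end point load: δ = P·L^3 / (3·E·I). Convert P = 49 kN = 49000 N, E = 70 GPa = 7 × 10¹⁰ Pa.
  δ = (49000 × 1.1^3) / (3 × (7 × 10¹⁰) × (8.04 × 10⁻⁵)) = 0.003863 m = 3.863 mm
(b) Maximum bending moment at the fixed end: M = P·L = 49000 × 1.1 = 53900 N·m. Convert y_max = 70 mm = 0.07 m.
  σ = M·y_max / I = (53900 × 0.07) / (8.04 × 10⁻⁵) = 4.693 × 10⁷ Pa = 46.93 MPa
Final answer: (a) δ = 3.863 mm, (b) σ = 46.93 MPa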